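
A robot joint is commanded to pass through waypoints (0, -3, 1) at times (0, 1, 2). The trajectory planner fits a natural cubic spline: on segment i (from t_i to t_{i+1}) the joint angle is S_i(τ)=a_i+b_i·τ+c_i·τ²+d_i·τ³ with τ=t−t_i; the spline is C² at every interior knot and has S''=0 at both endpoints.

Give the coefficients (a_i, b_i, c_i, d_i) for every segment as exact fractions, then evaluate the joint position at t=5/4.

  seg 0: a=0 b=-19/4 c=0 d=7/4
  seg 1: a=-3 b=1/2 c=21/4 d=-7/4
S(5/4) = -659/256

Δ: Δ0=-3, Δ1=4
row 1: diag=4, rhs=42; c'=1/4, d'=21/2
back: M1=21/2
M: M0=0, M1=21/2, M2=0
seg 0: a=0, c=M0/2=0, d=(M1−M0)/(6·1)=7/4, b=Δ0−h0·(2M0+M1)/6=-19/4
seg 1: a=-3, c=M1/2=21/4, d=(M2−M1)/(6·1)=-7/4, b=Δ1−h1·(2M1+M2)/6=1/2
t_q=5/4 → seg 1, τ=1/4; S=-3+1/2·τ+21/4·τ²+-7/4·τ³=-659/256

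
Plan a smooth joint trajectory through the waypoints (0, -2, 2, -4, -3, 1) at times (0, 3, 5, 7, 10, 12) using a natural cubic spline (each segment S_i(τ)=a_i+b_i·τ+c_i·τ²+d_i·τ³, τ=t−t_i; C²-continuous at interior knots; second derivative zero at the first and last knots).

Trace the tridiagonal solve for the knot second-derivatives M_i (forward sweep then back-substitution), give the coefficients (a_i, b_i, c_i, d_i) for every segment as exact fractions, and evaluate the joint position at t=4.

Δ: Δ0=-2/3, Δ1=2, Δ2=-3, Δ3=1/3, Δ4=2
row 1: diag=10, rhs=16; c'=1/5, d'=8/5
row 2: denom=8−2·1/5=38/5; d'=(-30−2·8/5)/(38/5)=-83/19
row 3: denom=10−2·5/19=180/19; d'=(20−2·-83/19)/(180/19)=91/30
row 4: denom=10−3·19/60=181/20; d'=(10−3·91/30)/(181/20)=18/181
back: M4=18/181
back: M3=91/30−19/60·18/181=1630/543
back: M2=-83/19−5/19·1630/543=-2801/543
back: M1=8/5−1/5·-2801/543=1429/543
M: M0=0, M1=1429/543, M2=-2801/543, M3=1630/543, M4=18/181, M5=0
seg 0: a=0, c=M0/2=0, d=(M1−M0)/(6·3)=1429/9774, b=Δ0−h0·(2M0+M1)/6=-2153/1086
seg 1: a=-2, c=M1/2=1429/1086, d=(M2−M1)/(6·2)=-235/362, b=Δ1−h1·(2M1+M2)/6=1067/543
seg 2: a=2, c=M2/2=-2801/1086, d=(M3−M2)/(6·2)=1477/2172, b=Δ2−h2·(2M2+M3)/6=-305/543
seg 3: a=-4, c=M3/2=815/543, d=(M4−M3)/(6·3)=-788/4887, b=Δ3−h3·(2M3+M4)/6=-492/181
seg 4: a=-3, c=M4/2=9/181, d=(M5−M4)/(6·2)=-3/362, b=Δ4−h4·(2M4+M5)/6=350/181
t_q=4 → seg 1, τ=1; S=-2+1067/543·τ+1429/1086·τ²+-235/362·τ³=343/543

  seg 0: a=0 b=-2153/1086 c=0 d=1429/9774
  seg 1: a=-2 b=1067/543 c=1429/1086 d=-235/362
  seg 2: a=2 b=-305/543 c=-2801/1086 d=1477/2172
  seg 3: a=-4 b=-492/181 c=815/543 d=-788/4887
  seg 4: a=-3 b=350/181 c=9/181 d=-3/362
S(4) = 343/543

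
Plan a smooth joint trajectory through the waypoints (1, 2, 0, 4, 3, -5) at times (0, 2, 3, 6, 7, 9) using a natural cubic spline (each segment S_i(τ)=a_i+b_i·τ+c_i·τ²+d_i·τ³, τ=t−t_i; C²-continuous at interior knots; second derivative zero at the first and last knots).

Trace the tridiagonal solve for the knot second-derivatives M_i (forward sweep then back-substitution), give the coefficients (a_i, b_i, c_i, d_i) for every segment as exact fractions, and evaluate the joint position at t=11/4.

  seg 0: a=1 b=17591/11310 c=0 d=-1492/5655
  seg 1: a=2 b=-18217/11310 c=-2984/1885 d=13501/11310
  seg 2: a=0 b=-6761/5655 c=7533/3770 d=-67/174
  seg 3: a=4 b=4487/11310 c=-2766/1885 d=799/11310
  seg 4: a=3 b=-13154/5655 c=-4733/3770 d=4733/22620
S(11/4) = 97749/241280

Δ: Δ0=1/2, Δ1=-2, Δ2=4/3, Δ3=-1, Δ4=-4
row 1: diag=6, rhs=-15; c'=1/6, d'=-5/2
row 2: denom=8−1·1/6=47/6; d'=(20−1·-5/2)/(47/6)=135/47
row 3: denom=8−3·18/47=322/47; d'=(-14−3·135/47)/(322/47)=-1063/322
row 4: denom=6−1·47/322=1885/322; d'=(-18−1·-1063/322)/(1885/322)=-4733/1885
back: M4=-4733/1885
back: M3=-1063/322−47/322·-4733/1885=-5532/1885
back: M2=135/47−18/47·-5532/1885=7533/1885
back: M1=-5/2−1/6·7533/1885=-5968/1885
M: M0=0, M1=-5968/1885, M2=7533/1885, M3=-5532/1885, M4=-4733/1885, M5=0
seg 0: a=1, c=M0/2=0, d=(M1−M0)/(6·2)=-1492/5655, b=Δ0−h0·(2M0+M1)/6=17591/11310
seg 1: a=2, c=M1/2=-2984/1885, d=(M2−M1)/(6·1)=13501/11310, b=Δ1−h1·(2M1+M2)/6=-18217/11310
seg 2: a=0, c=M2/2=7533/3770, d=(M3−M2)/(6·3)=-67/174, b=Δ2−h2·(2M2+M3)/6=-6761/5655
seg 3: a=4, c=M3/2=-2766/1885, d=(M4−M3)/(6·1)=799/11310, b=Δ3−h3·(2M3+M4)/6=4487/11310
seg 4: a=3, c=M4/2=-4733/3770, d=(M5−M4)/(6·2)=4733/22620, b=Δ4−h4·(2M4+M5)/6=-13154/5655
t_q=11/4 → seg 1, τ=3/4; S=2+-18217/11310·τ+-2984/1885·τ²+13501/11310·τ³=97749/241280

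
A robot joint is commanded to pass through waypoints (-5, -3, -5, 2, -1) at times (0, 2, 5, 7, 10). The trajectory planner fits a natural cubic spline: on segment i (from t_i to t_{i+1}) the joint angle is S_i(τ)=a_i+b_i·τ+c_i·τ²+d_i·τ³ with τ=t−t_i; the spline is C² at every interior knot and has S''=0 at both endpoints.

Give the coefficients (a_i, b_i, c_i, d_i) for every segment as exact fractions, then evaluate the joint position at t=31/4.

Δ: Δ0=1, Δ1=-2/3, Δ2=7/2, Δ3=-1
row 1: diag=10, rhs=-10; c'=3/10, d'=-1
row 2: denom=10−3·3/10=91/10; d'=(25−3·-1)/(91/10)=40/13
row 3: denom=10−2·20/91=870/91; d'=(-27−2·40/13)/(870/91)=-3017/870
back: M3=-3017/870
back: M2=40/13−20/91·-3017/870=334/87
back: M1=-1−3/10·334/87=-312/145
M: M0=0, M1=-312/145, M2=334/87, M3=-3017/870, M4=0
seg 0: a=-5, c=M0/2=0, d=(M1−M0)/(6·2)=-26/145, b=Δ0−h0·(2M0+M1)/6=249/145
seg 1: a=-3, c=M1/2=-156/145, d=(M2−M1)/(6·3)=1303/3915, b=Δ1−h1·(2M1+M2)/6=-63/145
seg 2: a=-5, c=M2/2=167/87, d=(M3−M2)/(6·2)=-2119/3480, b=Δ2−h2·(2M2+M3)/6=304/145
seg 3: a=2, c=M3/2=-3017/1740, d=(M4−M3)/(6·3)=3017/15660, b=Δ3−h3·(2M3+M4)/6=2147/870
t_q=31/4 → seg 3, τ=3/4; S=2+2147/870·τ+-3017/1740·τ²+3017/15660·τ³=109757/37120

  seg 0: a=-5 b=249/145 c=0 d=-26/145
  seg 1: a=-3 b=-63/145 c=-156/145 d=1303/3915
  seg 2: a=-5 b=304/145 c=167/87 d=-2119/3480
  seg 3: a=2 b=2147/870 c=-3017/1740 d=3017/15660
S(31/4) = 109757/37120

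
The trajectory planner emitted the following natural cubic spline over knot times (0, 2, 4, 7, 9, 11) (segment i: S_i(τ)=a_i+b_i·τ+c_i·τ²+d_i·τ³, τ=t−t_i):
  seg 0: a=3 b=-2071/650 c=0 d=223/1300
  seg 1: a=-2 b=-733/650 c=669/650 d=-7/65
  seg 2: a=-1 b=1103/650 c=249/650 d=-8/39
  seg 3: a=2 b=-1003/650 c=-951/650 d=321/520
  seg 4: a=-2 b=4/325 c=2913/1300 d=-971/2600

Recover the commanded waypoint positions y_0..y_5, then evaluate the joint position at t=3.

y_0 = S_0(0) = a_0 = 3
y_1 = S_1(0) = a_1 = -2
y_2 = S_2(0) = a_2 = -1
y_3 = S_3(0) = a_3 = 2
y_4 = S_4(0) = a_4 = -2
y_5 = S_4(2) = 4
t_q=3 is in segment 1 (τ=1); S_1(τ)=-717/325

y_0=3 y_1=-2 y_2=-1 y_3=2 y_4=-2 y_5=4
S(3) = -717/325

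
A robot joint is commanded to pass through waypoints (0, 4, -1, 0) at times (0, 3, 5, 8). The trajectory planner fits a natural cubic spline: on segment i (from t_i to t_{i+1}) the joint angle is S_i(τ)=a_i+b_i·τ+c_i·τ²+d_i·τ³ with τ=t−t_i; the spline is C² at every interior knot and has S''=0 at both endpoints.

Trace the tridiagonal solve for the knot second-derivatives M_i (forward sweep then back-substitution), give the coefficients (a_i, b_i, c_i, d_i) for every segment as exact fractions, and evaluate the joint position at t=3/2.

  seg 0: a=0 b=65/24 c=0 d=-11/72
  seg 1: a=4 b=-17/12 c=-11/8 d=5/12
  seg 2: a=-1 b=-23/12 c=9/8 d=-1/8
S(3/2) = 227/64

Δ: Δ0=4/3, Δ1=-5/2, Δ2=1/3
row 1: diag=10, rhs=-23; c'=1/5, d'=-23/10
row 2: denom=10−2·1/5=48/5; d'=(17−2·-23/10)/(48/5)=9/4
back: M2=9/4
back: M1=-23/10−1/5·9/4=-11/4
M: M0=0, M1=-11/4, M2=9/4, M3=0
seg 0: a=0, c=M0/2=0, d=(M1−M0)/(6·3)=-11/72, b=Δ0−h0·(2M0+M1)/6=65/24
seg 1: a=4, c=M1/2=-11/8, d=(M2−M1)/(6·2)=5/12, b=Δ1−h1·(2M1+M2)/6=-17/12
seg 2: a=-1, c=M2/2=9/8, d=(M3−M2)/(6·3)=-1/8, b=Δ2−h2·(2M2+M3)/6=-23/12
t_q=3/2 → seg 0, τ=3/2; S=0+65/24·τ+0·τ²+-11/72·τ³=227/64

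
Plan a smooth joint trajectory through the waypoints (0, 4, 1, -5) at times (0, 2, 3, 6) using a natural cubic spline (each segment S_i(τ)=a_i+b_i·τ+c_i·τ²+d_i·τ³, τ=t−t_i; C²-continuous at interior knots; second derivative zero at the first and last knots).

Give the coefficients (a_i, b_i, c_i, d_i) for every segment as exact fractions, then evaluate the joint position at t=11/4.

  seg 0: a=0 b=176/47 c=0 d=-41/94
  seg 1: a=4 b=-70/47 c=-123/47 d=52/47
  seg 2: a=1 b=-160/47 c=33/47 d=-11/141
S(11/4) = 353/188

Δ: Δ0=2, Δ1=-3, Δ2=-2
row 1: diag=6, rhs=-30; c'=1/6, d'=-5
row 2: denom=8−1·1/6=47/6; d'=(6−1·-5)/(47/6)=66/47
back: M2=66/47
back: M1=-5−1/6·66/47=-246/47
M: M0=0, M1=-246/47, M2=66/47, M3=0
seg 0: a=0, c=M0/2=0, d=(M1−M0)/(6·2)=-41/94, b=Δ0−h0·(2M0+M1)/6=176/47
seg 1: a=4, c=M1/2=-123/47, d=(M2−M1)/(6·1)=52/47, b=Δ1−h1·(2M1+M2)/6=-70/47
seg 2: a=1, c=M2/2=33/47, d=(M3−M2)/(6·3)=-11/141, b=Δ2−h2·(2M2+M3)/6=-160/47
t_q=11/4 → seg 1, τ=3/4; S=4+-70/47·τ+-123/47·τ²+52/47·τ³=353/188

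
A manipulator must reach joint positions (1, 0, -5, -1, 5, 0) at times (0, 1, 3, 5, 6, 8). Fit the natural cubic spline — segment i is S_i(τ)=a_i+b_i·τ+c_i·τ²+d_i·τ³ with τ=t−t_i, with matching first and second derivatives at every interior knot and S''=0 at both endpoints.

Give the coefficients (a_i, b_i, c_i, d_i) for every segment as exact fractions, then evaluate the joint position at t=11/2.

  seg 0: a=1 b=-827/1396 c=0 d=-569/1396
  seg 1: a=0 b=-1267/698 c=-1707/1396 d=1229/2792
  seg 2: a=-5 b=-497/349 c=495/349 d=205/1396
  seg 3: a=-1 b=2098/349 c=1605/698 d=-1613/698
  seg 4: a=5 b=2567/698 c=-1617/349 d=539/698
S(11/2) = 12797/5584

Δ: Δ0=-1, Δ1=-5/2, Δ2=2, Δ3=6, Δ4=-5/2
row 1: diag=6, rhs=-9; c'=1/3, d'=-3/2
row 2: denom=8−2·1/3=22/3; d'=(27−2·-3/2)/(22/3)=45/11
row 3: denom=6−2·3/11=60/11; d'=(24−2·45/11)/(60/11)=29/10
row 4: denom=6−1·11/60=349/60; d'=(-51−1·29/10)/(349/60)=-3234/349
back: M4=-3234/349
back: M3=29/10−11/60·-3234/349=1605/349
back: M2=45/11−3/11·1605/349=990/349
back: M1=-3/2−1/3·990/349=-1707/698
M: M0=0, M1=-1707/698, M2=990/349, M3=1605/349, M4=-3234/349, M5=0
seg 0: a=1, c=M0/2=0, d=(M1−M0)/(6·1)=-569/1396, b=Δ0−h0·(2M0+M1)/6=-827/1396
seg 1: a=0, c=M1/2=-1707/1396, d=(M2−M1)/(6·2)=1229/2792, b=Δ1−h1·(2M1+M2)/6=-1267/698
seg 2: a=-5, c=M2/2=495/349, d=(M3−M2)/(6·2)=205/1396, b=Δ2−h2·(2M2+M3)/6=-497/349
seg 3: a=-1, c=M3/2=1605/698, d=(M4−M3)/(6·1)=-1613/698, b=Δ3−h3·(2M3+M4)/6=2098/349
seg 4: a=5, c=M4/2=-1617/349, d=(M5−M4)/(6·2)=539/698, b=Δ4−h4·(2M4+M5)/6=2567/698
t_q=11/2 → seg 3, τ=1/2; S=-1+2098/349·τ+1605/698·τ²+-1613/698·τ³=12797/5584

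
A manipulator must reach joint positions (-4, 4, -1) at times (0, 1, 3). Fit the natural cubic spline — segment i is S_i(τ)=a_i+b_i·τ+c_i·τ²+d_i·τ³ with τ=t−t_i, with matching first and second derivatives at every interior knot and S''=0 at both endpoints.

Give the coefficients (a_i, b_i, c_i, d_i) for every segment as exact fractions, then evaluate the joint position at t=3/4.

Δ: Δ0=8, Δ1=-5/2
row 1: diag=6, rhs=-63; c'=1/3, d'=-21/2
back: M1=-21/2
M: M0=0, M1=-21/2, M2=0
seg 0: a=-4, c=M0/2=0, d=(M1−M0)/(6·1)=-7/4, b=Δ0−h0·(2M0+M1)/6=39/4
seg 1: a=4, c=M1/2=-21/4, d=(M2−M1)/(6·2)=7/8, b=Δ1−h1·(2M1+M2)/6=9/2
t_q=3/4 → seg 0, τ=3/4; S=-4+39/4·τ+0·τ²+-7/4·τ³=659/256

  seg 0: a=-4 b=39/4 c=0 d=-7/4
  seg 1: a=4 b=9/2 c=-21/4 d=7/8
S(3/4) = 659/256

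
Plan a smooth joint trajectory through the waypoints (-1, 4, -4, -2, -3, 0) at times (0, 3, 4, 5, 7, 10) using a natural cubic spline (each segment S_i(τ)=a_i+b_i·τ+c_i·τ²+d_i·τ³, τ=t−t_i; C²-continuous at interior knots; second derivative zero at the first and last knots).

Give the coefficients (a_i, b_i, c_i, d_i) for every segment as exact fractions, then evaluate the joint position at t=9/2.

Δ: Δ0=5/3, Δ1=-8, Δ2=2, Δ3=-1/2, Δ4=1
row 1: diag=8, rhs=-58; c'=1/8, d'=-29/4
row 2: denom=4−1·1/8=31/8; d'=(60−1·-29/4)/(31/8)=538/31
row 3: denom=6−1·8/31=178/31; d'=(-15−1·538/31)/(178/31)=-1003/178
row 4: denom=10−2·31/89=828/89; d'=(9−2·-1003/178)/(828/89)=451/207
back: M4=451/207
back: M3=-1003/178−31/89·451/207=-2647/414
back: M2=538/31−8/31·-2647/414=3934/207
back: M1=-29/4−1/8·3934/207=-3985/414
M: M0=0, M1=-3985/414, M2=3934/207, M3=-2647/414, M4=451/207, M5=0
seg 0: a=-1, c=M0/2=0, d=(M1−M0)/(6·3)=-3985/7452, b=Δ0−h0·(2M0+M1)/6=5365/828
seg 1: a=4, c=M1/2=-3985/828, d=(M2−M1)/(6·1)=439/92, b=Δ1−h1·(2M1+M2)/6=-3295/414
seg 2: a=-4, c=M2/2=1967/207, d=(M3−M2)/(6·1)=-3505/828, b=Δ2−h2·(2M2+M3)/6=-2707/828
seg 3: a=-2, c=M3/2=-2647/828, d=(M4−M3)/(6·2)=1183/1656, b=Δ3−h3·(2M3+M4)/6=419/138
seg 4: a=-3, c=M4/2=451/414, d=(M5−M4)/(6·3)=-451/3726, b=Δ4−h4·(2M4+M5)/6=-244/207
t_q=9/2 → seg 2, τ=1/2; S=-4+-2707/828·τ+1967/207·τ²+-3505/828·τ³=-1091/288

  seg 0: a=-1 b=5365/828 c=0 d=-3985/7452
  seg 1: a=4 b=-3295/414 c=-3985/828 d=439/92
  seg 2: a=-4 b=-2707/828 c=1967/207 d=-3505/828
  seg 3: a=-2 b=419/138 c=-2647/828 d=1183/1656
  seg 4: a=-3 b=-244/207 c=451/414 d=-451/3726
S(9/2) = -1091/288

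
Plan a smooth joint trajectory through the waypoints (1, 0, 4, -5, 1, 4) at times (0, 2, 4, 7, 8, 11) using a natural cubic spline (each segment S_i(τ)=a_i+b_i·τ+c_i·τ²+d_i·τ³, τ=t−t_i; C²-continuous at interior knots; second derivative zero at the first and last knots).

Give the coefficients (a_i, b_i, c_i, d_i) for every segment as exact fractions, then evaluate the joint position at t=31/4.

  seg 0: a=1 b=-590/351 c=0 d=829/2808
  seg 1: a=0 b=1307/702 c=829/468 d=-1195/1404
  seg 2: a=4 b=-889/702 c=-1561/468 d=11615/12636
  seg 3: a=-5 b=4969/1404 c=1733/351 d=-1159/468
  seg 4: a=1 b=4201/702 c=-3499/1404 d=3499/12636
S(31/4) = -18365/29952

Δ: Δ0=-1/2, Δ1=2, Δ2=-3, Δ3=6, Δ4=1
row 1: diag=8, rhs=15; c'=1/4, d'=15/8
row 2: denom=10−2·1/4=19/2; d'=(-30−2·15/8)/(19/2)=-135/38
row 3: denom=8−3·6/19=134/19; d'=(54−3·-135/38)/(134/19)=2457/268
row 4: denom=8−1·19/134=1053/134; d'=(-30−1·2457/268)/(1053/134)=-3499/702
back: M4=-3499/702
back: M3=2457/268−19/134·-3499/702=3466/351
back: M2=-135/38−6/19·3466/351=-1561/234
back: M1=15/8−1/4·-1561/234=829/234
M: M0=0, M1=829/234, M2=-1561/234, M3=3466/351, M4=-3499/702, M5=0
seg 0: a=1, c=M0/2=0, d=(M1−M0)/(6·2)=829/2808, b=Δ0−h0·(2M0+M1)/6=-590/351
seg 1: a=0, c=M1/2=829/468, d=(M2−M1)/(6·2)=-1195/1404, b=Δ1−h1·(2M1+M2)/6=1307/702
seg 2: a=4, c=M2/2=-1561/468, d=(M3−M2)/(6·3)=11615/12636, b=Δ2−h2·(2M2+M3)/6=-889/702
seg 3: a=-5, c=M3/2=1733/351, d=(M4−M3)/(6·1)=-1159/468, b=Δ3−h3·(2M3+M4)/6=4969/1404
seg 4: a=1, c=M4/2=-3499/1404, d=(M5−M4)/(6·3)=3499/12636, b=Δ4−h4·(2M4+M5)/6=4201/702
t_q=31/4 → seg 3, τ=3/4; S=-5+4969/1404·τ+1733/351·τ²+-1159/468·τ³=-18365/29952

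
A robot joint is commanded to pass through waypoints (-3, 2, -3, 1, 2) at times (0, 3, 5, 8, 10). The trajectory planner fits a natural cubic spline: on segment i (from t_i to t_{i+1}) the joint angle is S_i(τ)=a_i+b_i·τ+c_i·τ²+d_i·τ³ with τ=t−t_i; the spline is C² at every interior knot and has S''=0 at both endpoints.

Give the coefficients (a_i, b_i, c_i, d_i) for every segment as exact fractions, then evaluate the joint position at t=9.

  seg 0: a=-3 b=1133/348 c=0 d=-553/3132
  seg 1: a=2 b=-263/174 c=-553/348 d=127/232
  seg 2: a=-3 b=-113/87 c=295/174 d=-427/1566
  seg 3: a=1 b=263/174 c=-22/29 d=11/87
S(9) = 109/58

Δ: Δ0=5/3, Δ1=-5/2, Δ2=4/3, Δ3=1/2
row 1: diag=10, rhs=-25; c'=1/5, d'=-5/2
row 2: denom=10−2·1/5=48/5; d'=(23−2·-5/2)/(48/5)=35/12
row 3: denom=10−3·5/16=145/16; d'=(-5−3·35/12)/(145/16)=-44/29
back: M3=-44/29
back: M2=35/12−5/16·-44/29=295/87
back: M1=-5/2−1/5·295/87=-553/174
M: M0=0, M1=-553/174, M2=295/87, M3=-44/29, M4=0
seg 0: a=-3, c=M0/2=0, d=(M1−M0)/(6·3)=-553/3132, b=Δ0−h0·(2M0+M1)/6=1133/348
seg 1: a=2, c=M1/2=-553/348, d=(M2−M1)/(6·2)=127/232, b=Δ1−h1·(2M1+M2)/6=-263/174
seg 2: a=-3, c=M2/2=295/174, d=(M3−M2)/(6·3)=-427/1566, b=Δ2−h2·(2M2+M3)/6=-113/87
seg 3: a=1, c=M3/2=-22/29, d=(M4−M3)/(6·2)=11/87, b=Δ3−h3·(2M3+M4)/6=263/174
t_q=9 → seg 3, τ=1; S=1+263/174·τ+-22/29·τ²+11/87·τ³=109/58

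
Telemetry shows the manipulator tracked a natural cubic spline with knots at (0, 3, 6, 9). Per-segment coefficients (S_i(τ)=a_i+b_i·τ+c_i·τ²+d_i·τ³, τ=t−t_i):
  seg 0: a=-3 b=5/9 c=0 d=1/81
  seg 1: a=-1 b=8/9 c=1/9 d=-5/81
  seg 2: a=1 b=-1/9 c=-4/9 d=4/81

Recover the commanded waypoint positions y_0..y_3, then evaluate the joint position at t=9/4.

y_0=-3 y_1=-1 y_2=1 y_3=-2
S(9/4) = -103/64

y_0 = S_0(0) = a_0 = -3
y_1 = S_1(0) = a_1 = -1
y_2 = S_2(0) = a_2 = 1
y_3 = S_2(3) = -2
t_q=9/4 is in segment 0 (τ=9/4); S_0(τ)=-103/64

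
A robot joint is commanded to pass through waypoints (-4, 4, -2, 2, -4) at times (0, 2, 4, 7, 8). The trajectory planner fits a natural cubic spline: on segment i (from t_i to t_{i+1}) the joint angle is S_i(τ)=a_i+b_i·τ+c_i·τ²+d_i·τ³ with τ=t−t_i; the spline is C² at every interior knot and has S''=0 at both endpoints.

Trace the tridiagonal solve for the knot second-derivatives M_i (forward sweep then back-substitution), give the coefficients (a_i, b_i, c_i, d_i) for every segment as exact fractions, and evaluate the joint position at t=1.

Δ: Δ0=4, Δ1=-3, Δ2=4/3, Δ3=-6
row 1: diag=8, rhs=-42; c'=1/4, d'=-21/4
row 2: denom=10−2·1/4=19/2; d'=(26−2·-21/4)/(19/2)=73/19
row 3: denom=8−3·6/19=134/19; d'=(-44−3·73/19)/(134/19)=-1055/134
back: M3=-1055/134
back: M2=73/19−6/19·-1055/134=424/67
back: M1=-21/4−1/4·424/67=-1831/268
M: M0=0, M1=-1831/268, M2=424/67, M3=-1055/134, M4=0
seg 0: a=-4, c=M0/2=0, d=(M1−M0)/(6·2)=-1831/3216, b=Δ0−h0·(2M0+M1)/6=5047/804
seg 1: a=4, c=M1/2=-1831/536, d=(M2−M1)/(6·2)=3527/3216, b=Δ1−h1·(2M1+M2)/6=-223/402
seg 2: a=-2, c=M2/2=212/67, d=(M3−M2)/(6·3)=-1903/2412, b=Δ2−h2·(2M2+M3)/6=-851/804
seg 3: a=2, c=M3/2=-1055/268, d=(M4−M3)/(6·1)=1055/804, b=Δ3−h3·(2M3+M4)/6=-1357/402
t_q=1 → seg 0, τ=1; S=-4+5047/804·τ+0·τ²+-1831/3216·τ³=1831/1072

  seg 0: a=-4 b=5047/804 c=0 d=-1831/3216
  seg 1: a=4 b=-223/402 c=-1831/536 d=3527/3216
  seg 2: a=-2 b=-851/804 c=212/67 d=-1903/2412
  seg 3: a=2 b=-1357/402 c=-1055/268 d=1055/804
S(1) = 1831/1072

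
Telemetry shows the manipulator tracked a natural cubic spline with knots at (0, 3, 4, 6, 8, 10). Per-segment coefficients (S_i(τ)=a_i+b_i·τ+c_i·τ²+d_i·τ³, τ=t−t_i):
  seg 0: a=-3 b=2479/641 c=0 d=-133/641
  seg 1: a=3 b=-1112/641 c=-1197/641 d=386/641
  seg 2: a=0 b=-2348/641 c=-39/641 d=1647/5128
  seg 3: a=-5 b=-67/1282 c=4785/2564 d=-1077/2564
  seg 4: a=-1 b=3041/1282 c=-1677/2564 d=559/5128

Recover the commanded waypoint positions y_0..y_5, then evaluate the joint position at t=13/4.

y_0=-3 y_1=3 y_2=0 y_3=-5 y_4=-1 y_5=2
S(13/4) = 50439/20512

y_0 = S_0(0) = a_0 = -3
y_1 = S_1(0) = a_1 = 3
y_2 = S_2(0) = a_2 = 0
y_3 = S_3(0) = a_3 = -5
y_4 = S_4(0) = a_4 = -1
y_5 = S_4(2) = 2
t_q=13/4 is in segment 1 (τ=1/4); S_1(τ)=50439/20512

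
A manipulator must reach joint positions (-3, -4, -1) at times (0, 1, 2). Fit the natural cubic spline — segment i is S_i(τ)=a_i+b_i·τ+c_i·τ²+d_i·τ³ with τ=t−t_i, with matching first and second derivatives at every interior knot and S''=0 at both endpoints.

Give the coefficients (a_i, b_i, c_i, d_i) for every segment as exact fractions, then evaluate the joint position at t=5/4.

Δ: Δ0=-1, Δ1=3
row 1: diag=4, rhs=24; c'=1/4, d'=6
back: M1=6
M: M0=0, M1=6, M2=0
seg 0: a=-3, c=M0/2=0, d=(M1−M0)/(6·1)=1, b=Δ0−h0·(2M0+M1)/6=-2
seg 1: a=-4, c=M1/2=3, d=(M2−M1)/(6·1)=-1, b=Δ1−h1·(2M1+M2)/6=1
t_q=5/4 → seg 1, τ=1/4; S=-4+1·τ+3·τ²+-1·τ³=-229/64

  seg 0: a=-3 b=-2 c=0 d=1
  seg 1: a=-4 b=1 c=3 d=-1
S(5/4) = -229/64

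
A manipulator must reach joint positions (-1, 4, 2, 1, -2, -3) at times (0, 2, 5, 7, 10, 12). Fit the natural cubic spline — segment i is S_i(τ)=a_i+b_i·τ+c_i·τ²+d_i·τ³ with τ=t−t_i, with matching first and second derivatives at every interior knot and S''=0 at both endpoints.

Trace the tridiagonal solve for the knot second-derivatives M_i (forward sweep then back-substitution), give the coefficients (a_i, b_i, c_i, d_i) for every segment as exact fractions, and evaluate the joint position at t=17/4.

  seg 0: a=-1 b=16921/5254 c=0 d=-1893/10508
  seg 1: a=4 b=5563/5254 c=-5679/5254 d=11957/70929
  seg 2: a=2 b=-4597/5254 c=6877/15762 d=-53/426
  seg 3: a=1 b=-9815/15762 c=-4889/15762 d=4360/70929
  seg 4: a=-2 b=-12989/15762 c=1277/5254 d=-1277/31524
S(17/4) = 475889/168128

Δ: Δ0=5/2, Δ1=-2/3, Δ2=-1/2, Δ3=-1, Δ4=-1/2
row 1: diag=10, rhs=-19; c'=3/10, d'=-19/10
row 2: denom=10−3·3/10=91/10; d'=(1−3·-19/10)/(91/10)=67/91
row 3: denom=10−2·20/91=870/91; d'=(-3−2·67/91)/(870/91)=-407/870
row 4: denom=10−3·91/290=2627/290; d'=(3−3·-407/870)/(2627/290)=1277/2627
back: M4=1277/2627
back: M3=-407/870−91/290·1277/2627=-4889/7881
back: M2=67/91−20/91·-4889/7881=6877/7881
back: M1=-19/10−3/10·6877/7881=-5679/2627
M: M0=0, M1=-5679/2627, M2=6877/7881, M3=-4889/7881, M4=1277/2627, M5=0
seg 0: a=-1, c=M0/2=0, d=(M1−M0)/(6·2)=-1893/10508, b=Δ0−h0·(2M0+M1)/6=16921/5254
seg 1: a=4, c=M1/2=-5679/5254, d=(M2−M1)/(6·3)=11957/70929, b=Δ1−h1·(2M1+M2)/6=5563/5254
seg 2: a=2, c=M2/2=6877/15762, d=(M3−M2)/(6·2)=-53/426, b=Δ2−h2·(2M2+M3)/6=-4597/5254
seg 3: a=1, c=M3/2=-4889/15762, d=(M4−M3)/(6·3)=4360/70929, b=Δ3−h3·(2M3+M4)/6=-9815/15762
seg 4: a=-2, c=M4/2=1277/5254, d=(M5−M4)/(6·2)=-1277/31524, b=Δ4−h4·(2M4+M5)/6=-12989/15762
t_q=17/4 → seg 1, τ=9/4; S=4+5563/5254·τ+-5679/5254·τ²+11957/70929·τ³=475889/168128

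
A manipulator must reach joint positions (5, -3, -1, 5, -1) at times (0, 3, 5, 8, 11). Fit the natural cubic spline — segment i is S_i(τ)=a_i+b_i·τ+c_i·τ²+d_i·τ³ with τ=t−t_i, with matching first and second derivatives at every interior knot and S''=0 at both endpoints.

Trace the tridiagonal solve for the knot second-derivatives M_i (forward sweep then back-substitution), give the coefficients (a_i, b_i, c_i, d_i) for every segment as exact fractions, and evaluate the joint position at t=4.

  seg 0: a=5 b=-1303/354 c=0 d=359/3186
  seg 1: a=-3 b=-113/177 c=359/354 d=-23/236
  seg 2: a=-1 b=398/177 c=76/177 d=-272/1593
  seg 3: a=5 b=38/177 c=-196/177 d=196/1593
S(4) = -1927/708

Δ: Δ0=-8/3, Δ1=1, Δ2=2, Δ3=-2
row 1: diag=10, rhs=22; c'=1/5, d'=11/5
row 2: denom=10−2·1/5=48/5; d'=(6−2·11/5)/(48/5)=1/6
row 3: denom=12−3·5/16=177/16; d'=(-24−3·1/6)/(177/16)=-392/177
back: M3=-392/177
back: M2=1/6−5/16·-392/177=152/177
back: M1=11/5−1/5·152/177=359/177
M: M0=0, M1=359/177, M2=152/177, M3=-392/177, M4=0
seg 0: a=5, c=M0/2=0, d=(M1−M0)/(6·3)=359/3186, b=Δ0−h0·(2M0+M1)/6=-1303/354
seg 1: a=-3, c=M1/2=359/354, d=(M2−M1)/(6·2)=-23/236, b=Δ1−h1·(2M1+M2)/6=-113/177
seg 2: a=-1, c=M2/2=76/177, d=(M3−M2)/(6·3)=-272/1593, b=Δ2−h2·(2M2+M3)/6=398/177
seg 3: a=5, c=M3/2=-196/177, d=(M4−M3)/(6·3)=196/1593, b=Δ3−h3·(2M3+M4)/6=38/177
t_q=4 → seg 1, τ=1; S=-3+-113/177·τ+359/354·τ²+-23/236·τ³=-1927/708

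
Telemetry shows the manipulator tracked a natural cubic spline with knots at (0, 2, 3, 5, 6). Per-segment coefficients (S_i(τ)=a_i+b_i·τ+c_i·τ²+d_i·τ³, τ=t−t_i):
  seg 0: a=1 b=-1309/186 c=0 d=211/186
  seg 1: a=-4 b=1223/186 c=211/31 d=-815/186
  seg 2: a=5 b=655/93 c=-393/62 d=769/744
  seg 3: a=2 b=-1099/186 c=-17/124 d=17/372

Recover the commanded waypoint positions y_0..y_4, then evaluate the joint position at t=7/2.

y_0 = S_0(0) = a_0 = 1
y_1 = S_1(0) = a_1 = -4
y_2 = S_2(0) = a_2 = 5
y_3 = S_3(0) = a_3 = 2
y_4 = S_3(1) = -4
t_q=7/2 is in segment 2 (τ=1/2); S_2(τ)=14019/1984

y_0=1 y_1=-4 y_2=5 y_3=2 y_4=-4
S(7/2) = 14019/1984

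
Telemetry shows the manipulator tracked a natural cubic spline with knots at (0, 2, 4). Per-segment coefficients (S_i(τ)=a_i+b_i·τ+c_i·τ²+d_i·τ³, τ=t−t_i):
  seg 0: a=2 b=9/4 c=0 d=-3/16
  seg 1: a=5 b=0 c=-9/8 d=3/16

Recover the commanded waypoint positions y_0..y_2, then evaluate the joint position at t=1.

y_0 = S_0(0) = a_0 = 2
y_1 = S_1(0) = a_1 = 5
y_2 = S_1(2) = 2
t_q=1 is in segment 0 (τ=1); S_0(τ)=65/16

y_0=2 y_1=5 y_2=2
S(1) = 65/16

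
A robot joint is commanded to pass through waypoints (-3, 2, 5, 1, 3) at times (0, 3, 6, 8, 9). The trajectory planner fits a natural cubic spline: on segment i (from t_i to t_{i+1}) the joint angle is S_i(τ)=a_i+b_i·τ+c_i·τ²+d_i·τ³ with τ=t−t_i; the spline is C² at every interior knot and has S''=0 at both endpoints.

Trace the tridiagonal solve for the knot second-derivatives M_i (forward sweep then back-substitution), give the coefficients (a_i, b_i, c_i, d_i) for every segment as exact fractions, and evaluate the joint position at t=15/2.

  seg 0: a=-3 b=454/309 c=0 d=61/2781
  seg 1: a=2 b=637/309 c=61/309 d=-511/2781
  seg 2: a=5 b=-530/309 c=-150/103 d=203/309
  seg 3: a=1 b=106/309 c=256/103 d=-256/309
S(15/2) = 1127/824

Δ: Δ0=5/3, Δ1=1, Δ2=-2, Δ3=2
row 1: diag=12, rhs=-4; c'=1/4, d'=-1/3
row 2: denom=10−3·1/4=37/4; d'=(-18−3·-1/3)/(37/4)=-68/37
row 3: denom=6−2·8/37=206/37; d'=(24−2·-68/37)/(206/37)=512/103
back: M3=512/103
back: M2=-68/37−8/37·512/103=-300/103
back: M1=-1/3−1/4·-300/103=122/309
M: M0=0, M1=122/309, M2=-300/103, M3=512/103, M4=0
seg 0: a=-3, c=M0/2=0, d=(M1−M0)/(6·3)=61/2781, b=Δ0−h0·(2M0+M1)/6=454/309
seg 1: a=2, c=M1/2=61/309, d=(M2−M1)/(6·3)=-511/2781, b=Δ1−h1·(2M1+M2)/6=637/309
seg 2: a=5, c=M2/2=-150/103, d=(M3−M2)/(6·2)=203/309, b=Δ2−h2·(2M2+M3)/6=-530/309
seg 3: a=1, c=M3/2=256/103, d=(M4−M3)/(6·1)=-256/309, b=Δ3−h3·(2M3+M4)/6=106/309
t_q=15/2 → seg 2, τ=3/2; S=5+-530/309·τ+-150/103·τ²+203/309·τ³=1127/824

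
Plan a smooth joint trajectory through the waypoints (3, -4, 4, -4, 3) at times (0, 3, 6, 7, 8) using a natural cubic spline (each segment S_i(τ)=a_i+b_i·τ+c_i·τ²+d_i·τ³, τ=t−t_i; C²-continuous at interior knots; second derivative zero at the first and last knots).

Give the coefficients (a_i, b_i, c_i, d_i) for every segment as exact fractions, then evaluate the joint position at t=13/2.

Δ: Δ0=-7/3, Δ1=8/3, Δ2=-8, Δ3=7
row 1: diag=12, rhs=30; c'=1/4, d'=5/2
row 2: denom=8−3·1/4=29/4; d'=(-64−3·5/2)/(29/4)=-286/29
row 3: denom=4−1·4/29=112/29; d'=(90−1·-286/29)/(112/29)=181/7
back: M3=181/7
back: M2=-286/29−4/29·181/7=-94/7
back: M1=5/2−1/4·-94/7=41/7
M: M0=0, M1=41/7, M2=-94/7, M3=181/7, M4=0
seg 0: a=3, c=M0/2=0, d=(M1−M0)/(6·3)=41/126, b=Δ0−h0·(2M0+M1)/6=-221/42
seg 1: a=-4, c=M1/2=41/14, d=(M2−M1)/(6·3)=-15/14, b=Δ1−h1·(2M1+M2)/6=74/21
seg 2: a=4, c=M2/2=-47/7, d=(M3−M2)/(6·1)=275/42, b=Δ2−h2·(2M2+M3)/6=-47/6
seg 3: a=-4, c=M3/2=181/14, d=(M4−M3)/(6·1)=-181/42, b=Δ3−h3·(2M3+M4)/6=-34/21
t_q=13/2 → seg 2, τ=1/2; S=4+-47/6·τ+-47/7·τ²+275/42·τ³=-87/112

  seg 0: a=3 b=-221/42 c=0 d=41/126
  seg 1: a=-4 b=74/21 c=41/14 d=-15/14
  seg 2: a=4 b=-47/6 c=-47/7 d=275/42
  seg 3: a=-4 b=-34/21 c=181/14 d=-181/42
S(13/2) = -87/112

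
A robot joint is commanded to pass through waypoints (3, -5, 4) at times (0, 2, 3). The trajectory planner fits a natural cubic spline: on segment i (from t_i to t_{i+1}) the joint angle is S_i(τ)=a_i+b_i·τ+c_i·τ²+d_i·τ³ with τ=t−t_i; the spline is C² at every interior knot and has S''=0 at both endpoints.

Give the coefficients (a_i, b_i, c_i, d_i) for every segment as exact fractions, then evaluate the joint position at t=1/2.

Δ: Δ0=-4, Δ1=9
row 1: diag=6, rhs=78; c'=1/6, d'=13
back: M1=13
M: M0=0, M1=13, M2=0
seg 0: a=3, c=M0/2=0, d=(M1−M0)/(6·2)=13/12, b=Δ0−h0·(2M0+M1)/6=-25/3
seg 1: a=-5, c=M1/2=13/2, d=(M2−M1)/(6·1)=-13/6, b=Δ1−h1·(2M1+M2)/6=14/3
t_q=1/2 → seg 0, τ=1/2; S=3+-25/3·τ+0·τ²+13/12·τ³=-33/32

  seg 0: a=3 b=-25/3 c=0 d=13/12
  seg 1: a=-5 b=14/3 c=13/2 d=-13/6
S(1/2) = -33/32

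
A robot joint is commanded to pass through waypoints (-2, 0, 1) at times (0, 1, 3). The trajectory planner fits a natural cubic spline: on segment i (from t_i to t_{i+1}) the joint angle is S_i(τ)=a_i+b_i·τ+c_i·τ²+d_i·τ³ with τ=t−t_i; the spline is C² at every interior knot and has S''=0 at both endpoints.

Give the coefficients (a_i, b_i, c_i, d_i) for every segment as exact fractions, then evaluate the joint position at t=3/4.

Δ: Δ0=2, Δ1=1/2
row 1: diag=6, rhs=-9; c'=1/3, d'=-3/2
back: M1=-3/2
M: M0=0, M1=-3/2, M2=0
seg 0: a=-2, c=M0/2=0, d=(M1−M0)/(6·1)=-1/4, b=Δ0−h0·(2M0+M1)/6=9/4
seg 1: a=0, c=M1/2=-3/4, d=(M2−M1)/(6·2)=1/8, b=Δ1−h1·(2M1+M2)/6=3/2
t_q=3/4 → seg 0, τ=3/4; S=-2+9/4·τ+0·τ²+-1/4·τ³=-107/256

  seg 0: a=-2 b=9/4 c=0 d=-1/4
  seg 1: a=0 b=3/2 c=-3/4 d=1/8
S(3/4) = -107/256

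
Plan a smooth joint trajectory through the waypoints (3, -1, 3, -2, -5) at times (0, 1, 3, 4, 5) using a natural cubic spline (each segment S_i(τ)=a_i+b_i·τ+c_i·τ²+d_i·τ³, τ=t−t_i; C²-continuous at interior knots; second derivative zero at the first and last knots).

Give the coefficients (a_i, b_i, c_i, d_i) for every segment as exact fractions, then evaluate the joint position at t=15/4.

  seg 0: a=3 b=-343/61 c=0 d=99/61
  seg 1: a=-1 b=-46/61 c=297/61 d=-213/122
  seg 2: a=3 b=-136/61 c=-342/61 d=173/61
  seg 3: a=-2 b=-301/61 c=177/61 d=-59/61
S(15/4) = -2457/3904

Δ: Δ0=-4, Δ1=2, Δ2=-5, Δ3=-3
row 1: diag=6, rhs=36; c'=1/3, d'=6
row 2: denom=6−2·1/3=16/3; d'=(-42−2·6)/(16/3)=-81/8
row 3: denom=4−1·3/16=61/16; d'=(12−1·-81/8)/(61/16)=354/61
back: M3=354/61
back: M2=-81/8−3/16·354/61=-684/61
back: M1=6−1/3·-684/61=594/61
M: M0=0, M1=594/61, M2=-684/61, M3=354/61, M4=0
seg 0: a=3, c=M0/2=0, d=(M1−M0)/(6·1)=99/61, b=Δ0−h0·(2M0+M1)/6=-343/61
seg 1: a=-1, c=M1/2=297/61, d=(M2−M1)/(6·2)=-213/122, b=Δ1−h1·(2M1+M2)/6=-46/61
seg 2: a=3, c=M2/2=-342/61, d=(M3−M2)/(6·1)=173/61, b=Δ2−h2·(2M2+M3)/6=-136/61
seg 3: a=-2, c=M3/2=177/61, d=(M4−M3)/(6·1)=-59/61, b=Δ3−h3·(2M3+M4)/6=-301/61
t_q=15/4 → seg 2, τ=3/4; S=3+-136/61·τ+-342/61·τ²+173/61·τ³=-2457/3904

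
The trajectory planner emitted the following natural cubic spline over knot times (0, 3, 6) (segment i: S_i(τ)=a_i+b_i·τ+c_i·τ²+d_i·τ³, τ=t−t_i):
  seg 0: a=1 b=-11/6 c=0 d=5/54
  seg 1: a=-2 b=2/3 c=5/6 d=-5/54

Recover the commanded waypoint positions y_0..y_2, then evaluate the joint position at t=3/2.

y_0 = S_0(0) = a_0 = 1
y_1 = S_1(0) = a_1 = -2
y_2 = S_1(3) = 5
t_q=3/2 is in segment 0 (τ=3/2); S_0(τ)=-23/16

y_0=1 y_1=-2 y_2=5
S(3/2) = -23/16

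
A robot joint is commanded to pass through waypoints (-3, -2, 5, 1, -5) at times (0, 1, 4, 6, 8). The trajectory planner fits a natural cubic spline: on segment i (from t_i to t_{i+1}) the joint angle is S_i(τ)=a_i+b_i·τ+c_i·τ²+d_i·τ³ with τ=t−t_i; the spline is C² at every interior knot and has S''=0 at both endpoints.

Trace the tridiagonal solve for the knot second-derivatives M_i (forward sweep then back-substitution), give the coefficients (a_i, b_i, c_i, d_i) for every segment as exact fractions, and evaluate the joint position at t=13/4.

  seg 0: a=-3 b=505/804 c=0 d=299/804
  seg 1: a=-2 b=701/402 c=299/268 d=-739/2412
  seg 2: a=5 b=133/804 c=-110/67 d=899/3216
  seg 3: a=1 b=-1225/402 c=19/536 d=-19/3216
S(13/4) = 70009/17152

Δ: Δ0=1, Δ1=7/3, Δ2=-2, Δ3=-3
row 1: diag=8, rhs=8; c'=3/8, d'=1
row 2: denom=10−3·3/8=71/8; d'=(-26−3·1)/(71/8)=-232/71
row 3: denom=8−2·16/71=536/71; d'=(-6−2·-232/71)/(536/71)=19/268
back: M3=19/268
back: M2=-232/71−16/71·19/268=-220/67
back: M1=1−3/8·-220/67=299/134
M: M0=0, M1=299/134, M2=-220/67, M3=19/268, M4=0
seg 0: a=-3, c=M0/2=0, d=(M1−M0)/(6·1)=299/804, b=Δ0−h0·(2M0+M1)/6=505/804
seg 1: a=-2, c=M1/2=299/268, d=(M2−M1)/(6·3)=-739/2412, b=Δ1−h1·(2M1+M2)/6=701/402
seg 2: a=5, c=M2/2=-110/67, d=(M3−M2)/(6·2)=899/3216, b=Δ2−h2·(2M2+M3)/6=133/804
seg 3: a=1, c=M3/2=19/536, d=(M4−M3)/(6·2)=-19/3216, b=Δ3−h3·(2M3+M4)/6=-1225/402
t_q=13/4 → seg 1, τ=9/4; S=-2+701/402·τ+299/268·τ²+-739/2412·τ³=70009/17152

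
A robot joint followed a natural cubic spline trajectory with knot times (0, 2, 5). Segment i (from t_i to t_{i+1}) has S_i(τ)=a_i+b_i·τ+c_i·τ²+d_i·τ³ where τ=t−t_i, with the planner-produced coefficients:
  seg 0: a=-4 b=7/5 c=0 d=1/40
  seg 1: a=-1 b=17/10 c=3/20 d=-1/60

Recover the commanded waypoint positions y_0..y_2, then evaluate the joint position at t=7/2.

y_0 = S_0(0) = a_0 = -4
y_1 = S_1(0) = a_1 = -1
y_2 = S_1(3) = 5
t_q=7/2 is in segment 1 (τ=3/2); S_1(τ)=293/160

y_0=-4 y_1=-1 y_2=5
S(7/2) = 293/160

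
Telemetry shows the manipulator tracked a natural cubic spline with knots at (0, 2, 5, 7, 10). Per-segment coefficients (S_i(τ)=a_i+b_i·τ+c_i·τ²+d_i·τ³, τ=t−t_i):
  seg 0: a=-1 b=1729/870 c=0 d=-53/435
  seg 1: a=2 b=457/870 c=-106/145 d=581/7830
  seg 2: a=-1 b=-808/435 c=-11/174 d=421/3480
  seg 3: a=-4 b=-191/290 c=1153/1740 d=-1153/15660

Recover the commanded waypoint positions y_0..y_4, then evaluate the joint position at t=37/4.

y_0 = S_0(0) = a_0 = -1
y_1 = S_1(0) = a_1 = 2
y_2 = S_2(0) = a_2 = -1
y_3 = S_3(0) = a_3 = -4
y_4 = S_3(3) = -2
t_q=37/4 is in segment 3 (τ=9/4); S_3(τ)=-22019/7424

y_0=-1 y_1=2 y_2=-1 y_3=-4 y_4=-2
S(37/4) = -22019/7424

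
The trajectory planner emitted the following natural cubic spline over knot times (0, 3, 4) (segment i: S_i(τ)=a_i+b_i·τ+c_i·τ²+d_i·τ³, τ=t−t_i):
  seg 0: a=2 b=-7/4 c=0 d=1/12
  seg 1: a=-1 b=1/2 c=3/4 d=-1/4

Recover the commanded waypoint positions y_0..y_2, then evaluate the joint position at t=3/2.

y_0=2 y_1=-1 y_2=0
S(3/2) = -11/32

y_0 = S_0(0) = a_0 = 2
y_1 = S_1(0) = a_1 = -1
y_2 = S_1(1) = 0
t_q=3/2 is in segment 0 (τ=3/2); S_0(τ)=-11/32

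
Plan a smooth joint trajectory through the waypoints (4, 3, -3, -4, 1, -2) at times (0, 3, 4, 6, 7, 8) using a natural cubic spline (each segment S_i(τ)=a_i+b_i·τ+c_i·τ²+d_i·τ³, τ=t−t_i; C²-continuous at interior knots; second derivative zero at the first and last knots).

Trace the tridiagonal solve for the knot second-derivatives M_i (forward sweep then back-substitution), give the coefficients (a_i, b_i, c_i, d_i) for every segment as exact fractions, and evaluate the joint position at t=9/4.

Δ: Δ0=-1/3, Δ1=-6, Δ2=-1/2, Δ3=5, Δ4=-3
row 1: diag=8, rhs=-34; c'=1/8, d'=-17/4
row 2: denom=6−1·1/8=47/8; d'=(33−1·-17/4)/(47/8)=298/47
row 3: denom=6−2·16/47=250/47; d'=(33−2·298/47)/(250/47)=191/50
row 4: denom=4−1·47/250=953/250; d'=(-48−1·191/50)/(953/250)=-12955/953
back: M4=-12955/953
back: M3=191/50−47/250·-12955/953=6076/953
back: M2=298/47−16/47·6076/953=3974/953
back: M1=-17/4−1/8·3974/953=-4547/953
M: M0=0, M1=-4547/953, M2=3974/953, M3=6076/953, M4=-12955/953, M5=0
seg 0: a=4, c=M0/2=0, d=(M1−M0)/(6·3)=-4547/17154, b=Δ0−h0·(2M0+M1)/6=11735/5718
seg 1: a=3, c=M1/2=-4547/1906, d=(M2−M1)/(6·1)=8521/5718, b=Δ1−h1·(2M1+M2)/6=-14594/2859
seg 2: a=-3, c=M2/2=1987/953, d=(M3−M2)/(6·2)=1051/5718, b=Δ2−h2·(2M2+M3)/6=-30907/5718
seg 3: a=-4, c=M3/2=3038/953, d=(M4−M3)/(6·1)=-19031/5718, b=Δ3−h3·(2M3+M4)/6=29393/5718
seg 4: a=1, c=M4/2=-12955/1906, d=(M5−M4)/(6·1)=12955/5718, b=Δ4−h4·(2M4+M5)/6=4378/2859
t_q=9/4 → seg 0, τ=9/4; S=4+11735/5718·τ+0·τ²+-4547/17154·τ³=682909/121984

  seg 0: a=4 b=11735/5718 c=0 d=-4547/17154
  seg 1: a=3 b=-14594/2859 c=-4547/1906 d=8521/5718
  seg 2: a=-3 b=-30907/5718 c=1987/953 d=1051/5718
  seg 3: a=-4 b=29393/5718 c=3038/953 d=-19031/5718
  seg 4: a=1 b=4378/2859 c=-12955/1906 d=12955/5718
S(9/4) = 682909/121984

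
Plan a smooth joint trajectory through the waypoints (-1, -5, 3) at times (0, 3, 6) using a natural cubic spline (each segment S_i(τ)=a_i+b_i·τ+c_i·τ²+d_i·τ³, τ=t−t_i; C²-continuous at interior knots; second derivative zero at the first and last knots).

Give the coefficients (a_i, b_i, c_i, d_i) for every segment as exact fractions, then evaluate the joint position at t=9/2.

Δ: Δ0=-4/3, Δ1=8/3
row 1: diag=12, rhs=24; c'=1/4, d'=2
back: M1=2
M: M0=0, M1=2, M2=0
seg 0: a=-1, c=M0/2=0, d=(M1−M0)/(6·3)=1/9, b=Δ0−h0·(2M0+M1)/6=-7/3
seg 1: a=-5, c=M1/2=1, d=(M2−M1)/(6·3)=-1/9, b=Δ1−h1·(2M1+M2)/6=2/3
t_q=9/2 → seg 1, τ=3/2; S=-5+2/3·τ+1·τ²+-1/9·τ³=-17/8

  seg 0: a=-1 b=-7/3 c=0 d=1/9
  seg 1: a=-5 b=2/3 c=1 d=-1/9
S(9/2) = -17/8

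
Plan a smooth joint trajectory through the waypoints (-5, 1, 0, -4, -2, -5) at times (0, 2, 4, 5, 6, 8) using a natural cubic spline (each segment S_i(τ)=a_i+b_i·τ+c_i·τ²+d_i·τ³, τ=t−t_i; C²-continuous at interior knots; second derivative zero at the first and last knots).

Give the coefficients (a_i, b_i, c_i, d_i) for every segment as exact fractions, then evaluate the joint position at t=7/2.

  seg 0: a=-5 b=834/241 c=0 d=-111/964
  seg 1: a=1 b=501/241 c=-333/482 d=-577/1928
  seg 2: a=0 b=-2061/482 c=-2397/964 d=2663/964
  seg 3: a=-4 b=-927/964 c=1398/241 d=-2737/964
  seg 4: a=-2 b=1023/482 c=-2619/964 d=873/1928
S(7/2) = 23965/15424

Δ: Δ0=3, Δ1=-1/2, Δ2=-4, Δ3=2, Δ4=-3/2
row 1: diag=8, rhs=-21; c'=1/4, d'=-21/8
row 2: denom=6−2·1/4=11/2; d'=(-21−2·-21/8)/(11/2)=-63/22
row 3: denom=4−1·2/11=42/11; d'=(36−1·-63/22)/(42/11)=285/28
row 4: denom=6−1·11/42=241/42; d'=(-21−1·285/28)/(241/42)=-2619/482
back: M4=-2619/482
back: M3=285/28−11/42·-2619/482=2796/241
back: M2=-63/22−2/11·2796/241=-2397/482
back: M1=-21/8−1/4·-2397/482=-333/241
M: M0=0, M1=-333/241, M2=-2397/482, M3=2796/241, M4=-2619/482, M5=0
seg 0: a=-5, c=M0/2=0, d=(M1−M0)/(6·2)=-111/964, b=Δ0−h0·(2M0+M1)/6=834/241
seg 1: a=1, c=M1/2=-333/482, d=(M2−M1)/(6·2)=-577/1928, b=Δ1−h1·(2M1+M2)/6=501/241
seg 2: a=0, c=M2/2=-2397/964, d=(M3−M2)/(6·1)=2663/964, b=Δ2−h2·(2M2+M3)/6=-2061/482
seg 3: a=-4, c=M3/2=1398/241, d=(M4−M3)/(6·1)=-2737/964, b=Δ3−h3·(2M3+M4)/6=-927/964
seg 4: a=-2, c=M4/2=-2619/964, d=(M5−M4)/(6·2)=873/1928, b=Δ4−h4·(2M4+M5)/6=1023/482
t_q=7/2 → seg 1, τ=3/2; S=1+501/241·τ+-333/482·τ²+-577/1928·τ³=23965/15424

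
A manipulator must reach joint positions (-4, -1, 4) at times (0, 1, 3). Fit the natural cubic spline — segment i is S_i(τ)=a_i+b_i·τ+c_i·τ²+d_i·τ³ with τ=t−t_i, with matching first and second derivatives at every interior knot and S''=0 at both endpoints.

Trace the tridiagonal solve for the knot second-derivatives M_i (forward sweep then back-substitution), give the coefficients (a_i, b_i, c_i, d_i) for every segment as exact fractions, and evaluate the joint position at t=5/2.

Δ: Δ0=3, Δ1=5/2
row 1: diag=6, rhs=-3; c'=1/3, d'=-1/2
back: M1=-1/2
M: M0=0, M1=-1/2, M2=0
seg 0: a=-4, c=M0/2=0, d=(M1−M0)/(6·1)=-1/12, b=Δ0−h0·(2M0+M1)/6=37/12
seg 1: a=-1, c=M1/2=-1/4, d=(M2−M1)/(6·2)=1/24, b=Δ1−h1·(2M1+M2)/6=17/6
t_q=5/2 → seg 1, τ=3/2; S=-1+17/6·τ+-1/4·τ²+1/24·τ³=181/64

  seg 0: a=-4 b=37/12 c=0 d=-1/12
  seg 1: a=-1 b=17/6 c=-1/4 d=1/24
S(5/2) = 181/64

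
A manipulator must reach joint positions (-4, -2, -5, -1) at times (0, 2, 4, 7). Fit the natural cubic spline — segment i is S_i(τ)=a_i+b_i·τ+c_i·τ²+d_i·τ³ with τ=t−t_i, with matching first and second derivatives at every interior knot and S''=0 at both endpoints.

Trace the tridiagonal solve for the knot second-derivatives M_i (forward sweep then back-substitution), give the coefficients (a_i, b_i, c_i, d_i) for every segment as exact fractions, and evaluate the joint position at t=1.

  seg 0: a=-4 b=103/57 c=0 d=-23/114
  seg 1: a=-2 b=-35/57 c=-23/19 d=175/456
  seg 2: a=-5 b=-97/114 c=83/76 d=-83/684
S(1) = -91/38

Δ: Δ0=1, Δ1=-3/2, Δ2=4/3
row 1: diag=8, rhs=-15; c'=1/4, d'=-15/8
row 2: denom=10−2·1/4=19/2; d'=(17−2·-15/8)/(19/2)=83/38
back: M2=83/38
back: M1=-15/8−1/4·83/38=-46/19
M: M0=0, M1=-46/19, M2=83/38, M3=0
seg 0: a=-4, c=M0/2=0, d=(M1−M0)/(6·2)=-23/114, b=Δ0−h0·(2M0+M1)/6=103/57
seg 1: a=-2, c=M1/2=-23/19, d=(M2−M1)/(6·2)=175/456, b=Δ1−h1·(2M1+M2)/6=-35/57
seg 2: a=-5, c=M2/2=83/76, d=(M3−M2)/(6·3)=-83/684, b=Δ2−h2·(2M2+M3)/6=-97/114
t_q=1 → seg 0, τ=1; S=-4+103/57·τ+0·τ²+-23/114·τ³=-91/38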